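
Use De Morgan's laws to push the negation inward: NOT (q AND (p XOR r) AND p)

NOT q OR NOT (p XOR r) OR NOT p
De Morgan's: NOT(AND of terms) = OR of negations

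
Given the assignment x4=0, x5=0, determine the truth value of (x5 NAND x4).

Substituting: (0 NAND 0)
= 1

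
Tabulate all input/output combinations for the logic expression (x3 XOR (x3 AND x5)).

x3 | x5 | Output
----------------
0 | 0 | 0
0 | 1 | 0
1 | 0 | 1
1 | 1 | 0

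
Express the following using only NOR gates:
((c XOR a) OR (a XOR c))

((((((c NOR a) NOR (c NOR a)) NOR ((c NOR a) NOR (c NOR a))) NOR ((((c NOR c) NOR (a NOR a)) NOR ((c NOR c) NOR (a NOR a))) NOR (((c NOR c) NOR (a NOR a)) NOR ((c NOR c) NOR (a NOR a))))) NOR ((((a NOR c) NOR (a NOR c)) NOR ((a NOR c) NOR (a NOR c))) NOR ((((a NOR a) NOR (c NOR c)) NOR ((a NOR a) NOR (c NOR c))) NOR (((a NOR a) NOR (c NOR c)) NOR ((a NOR a) NOR (c NOR c)))))) NOR (((((c NOR a) NOR (c NOR a)) NOR ((c NOR a) NOR (c NOR a))) NOR ((((c NOR c) NOR (a NOR a)) NOR ((c NOR c) NOR (a NOR a))) NOR (((c NOR c) NOR (a NOR a)) NOR ((c NOR c) NOR (a NOR a))))) NOR ((((a NOR c) NOR (a NOR c)) NOR ((a NOR c) NOR (a NOR c))) NOR ((((a NOR a) NOR (c NOR c)) NOR ((a NOR a) NOR (c NOR c))) NOR (((a NOR a) NOR (c NOR c)) NOR ((a NOR a) NOR (c NOR c)))))))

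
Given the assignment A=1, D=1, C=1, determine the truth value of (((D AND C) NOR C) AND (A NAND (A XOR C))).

Substituting: (((1 AND 1) NOR 1) AND (1 NAND (1 XOR 1)))
= 0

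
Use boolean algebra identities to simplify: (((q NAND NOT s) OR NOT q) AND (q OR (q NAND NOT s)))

By distribution ((E OR v) AND (E OR NOT v) = E):
= (q NAND NOT s)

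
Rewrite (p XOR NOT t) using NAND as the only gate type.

((p NAND (p NAND (t NAND t))) NAND ((t NAND t) NAND (p NAND (t NAND t))))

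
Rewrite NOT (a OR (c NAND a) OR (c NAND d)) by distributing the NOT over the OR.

NOT a AND NOT (c NAND a) AND NOT (c NAND d)
De Morgan's: NOT(OR of terms) = AND of negations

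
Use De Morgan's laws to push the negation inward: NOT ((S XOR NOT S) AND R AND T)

NOT (S XOR NOT S) OR NOT R OR NOT T
De Morgan's: NOT(AND of terms) = OR of negations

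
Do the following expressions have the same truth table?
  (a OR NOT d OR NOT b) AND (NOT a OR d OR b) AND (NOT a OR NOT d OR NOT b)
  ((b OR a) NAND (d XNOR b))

Yes, they are equivalent — the two output columns agree on all 8 assignments:
a | d | b | Expression 1 | Expression 2
---------------------------------------
0 | 0 | 0 | 1 | 1
0 | 0 | 1 | 1 | 1
0 | 1 | 0 | 1 | 1
0 | 1 | 1 | 0 | 0
1 | 0 | 0 | 0 | 0
1 | 0 | 1 | 1 | 1
1 | 1 | 0 | 1 | 1
1 | 1 | 1 | 0 | 0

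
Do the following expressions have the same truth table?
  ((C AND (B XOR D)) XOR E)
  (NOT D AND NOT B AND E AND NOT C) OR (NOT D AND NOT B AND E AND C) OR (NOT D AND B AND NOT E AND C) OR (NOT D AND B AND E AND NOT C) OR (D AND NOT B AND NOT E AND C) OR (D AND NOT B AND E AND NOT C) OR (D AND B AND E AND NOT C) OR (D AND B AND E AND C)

Yes, they are equivalent — the two output columns agree on all 16 assignments:
D | B | E | C | Expression 1 | Expression 2
-------------------------------------------
0 | 0 | 0 | 0 | 0 | 0
0 | 0 | 0 | 1 | 0 | 0
0 | 0 | 1 | 0 | 1 | 1
0 | 0 | 1 | 1 | 1 | 1
0 | 1 | 0 | 0 | 0 | 0
0 | 1 | 0 | 1 | 1 | 1
0 | 1 | 1 | 0 | 1 | 1
0 | 1 | 1 | 1 | 0 | 0
1 | 0 | 0 | 0 | 0 | 0
1 | 0 | 0 | 1 | 1 | 1
1 | 0 | 1 | 0 | 1 | 1
1 | 0 | 1 | 1 | 0 | 0
1 | 1 | 0 | 0 | 0 | 0
1 | 1 | 0 | 1 | 0 | 0
1 | 1 | 1 | 0 | 1 | 1
1 | 1 | 1 | 1 | 1 | 1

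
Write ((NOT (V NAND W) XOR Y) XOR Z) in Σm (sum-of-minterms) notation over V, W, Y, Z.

Σm(1, 2, 5, 6, 9, 10, 12, 15) = (NOT V AND NOT W AND NOT Y AND Z) OR (NOT V AND NOT W AND Y AND NOT Z) OR (NOT V AND W AND NOT Y AND Z) OR (NOT V AND W AND Y AND NOT Z) OR (V AND NOT W AND NOT Y AND Z) OR (V AND NOT W AND Y AND NOT Z) OR (V AND W AND NOT Y AND NOT Z) OR (V AND W AND Y AND Z)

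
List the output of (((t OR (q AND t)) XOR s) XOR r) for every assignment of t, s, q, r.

t | s | q | r | Output
----------------------
0 | 0 | 0 | 0 | 0
0 | 0 | 0 | 1 | 1
0 | 0 | 1 | 0 | 0
0 | 0 | 1 | 1 | 1
0 | 1 | 0 | 0 | 1
0 | 1 | 0 | 1 | 0
0 | 1 | 1 | 0 | 1
0 | 1 | 1 | 1 | 0
1 | 0 | 0 | 0 | 1
1 | 0 | 0 | 1 | 0
1 | 0 | 1 | 0 | 1
1 | 0 | 1 | 1 | 0
1 | 1 | 0 | 0 | 0
1 | 1 | 0 | 1 | 1
1 | 1 | 1 | 0 | 0
1 | 1 | 1 | 1 | 1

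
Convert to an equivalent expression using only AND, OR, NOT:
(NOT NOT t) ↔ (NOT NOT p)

((NOT NOT t) AND (NOT NOT p)) OR (NOT t AND NOT p)
(Biconditional = both true or both false)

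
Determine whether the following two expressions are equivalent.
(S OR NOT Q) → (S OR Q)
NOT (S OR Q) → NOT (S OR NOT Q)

Yes, Contrapositive is always equivalent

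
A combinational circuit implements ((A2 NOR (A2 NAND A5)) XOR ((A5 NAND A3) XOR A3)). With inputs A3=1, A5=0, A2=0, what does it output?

Substituting: ((0 NOR (0 NAND 0)) XOR ((0 NAND 1) XOR 1))
= 0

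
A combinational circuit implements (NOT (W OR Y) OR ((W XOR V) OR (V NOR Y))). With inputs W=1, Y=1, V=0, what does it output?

Substituting: (NOT (1 OR 1) OR ((1 XOR 0) OR (0 NOR 1)))
= 1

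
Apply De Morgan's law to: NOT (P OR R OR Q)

NOT P AND NOT R AND NOT Q
De Morgan's: NOT(OR of terms) = AND of negations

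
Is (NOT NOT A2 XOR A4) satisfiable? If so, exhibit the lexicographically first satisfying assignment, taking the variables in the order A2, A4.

A2=0, A4=1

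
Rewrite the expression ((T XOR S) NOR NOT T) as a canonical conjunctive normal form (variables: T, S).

(T OR S) AND (T OR NOT S) AND (NOT T OR S)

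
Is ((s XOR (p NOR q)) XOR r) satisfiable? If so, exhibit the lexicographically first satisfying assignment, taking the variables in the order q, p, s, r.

q=0, p=0, s=0, r=0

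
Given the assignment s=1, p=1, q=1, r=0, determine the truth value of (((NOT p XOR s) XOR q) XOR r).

Substituting: (((NOT 1 XOR 1) XOR 1) XOR 0)
= 0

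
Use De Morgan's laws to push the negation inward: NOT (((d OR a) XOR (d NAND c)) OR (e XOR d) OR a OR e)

NOT ((d OR a) XOR (d NAND c)) AND NOT (e XOR d) AND NOT a AND NOT e
De Morgan's: NOT(OR of terms) = AND of negations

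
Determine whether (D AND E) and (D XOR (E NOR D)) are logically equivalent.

No. Counterexample: with D=0, E=0, Expression 1 = 0 but Expression 2 = 1.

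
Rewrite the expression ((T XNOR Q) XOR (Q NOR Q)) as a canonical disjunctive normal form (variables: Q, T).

(NOT Q AND T) OR (Q AND T)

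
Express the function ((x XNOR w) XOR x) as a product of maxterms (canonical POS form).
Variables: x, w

ΠM(1, 3) = (x OR NOT w) AND (NOT x OR NOT w)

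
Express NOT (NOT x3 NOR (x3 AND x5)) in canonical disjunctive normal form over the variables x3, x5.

(NOT x3 AND NOT x5) OR (NOT x3 AND x5) OR (x3 AND x5)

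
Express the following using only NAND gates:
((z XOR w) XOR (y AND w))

((((z NAND (z NAND w)) NAND (w NAND (z NAND w))) NAND (((z NAND (z NAND w)) NAND (w NAND (z NAND w))) NAND ((y NAND w) NAND (y NAND w)))) NAND (((y NAND w) NAND (y NAND w)) NAND (((z NAND (z NAND w)) NAND (w NAND (z NAND w))) NAND ((y NAND w) NAND (y NAND w)))))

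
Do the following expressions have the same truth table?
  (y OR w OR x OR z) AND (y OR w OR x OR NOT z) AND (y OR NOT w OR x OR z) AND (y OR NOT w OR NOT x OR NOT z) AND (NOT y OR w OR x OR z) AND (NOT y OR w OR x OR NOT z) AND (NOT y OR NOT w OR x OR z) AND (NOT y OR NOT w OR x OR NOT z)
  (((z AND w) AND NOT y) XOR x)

Yes, they are equivalent — the two output columns agree on all 16 assignments:
y | w | x | z | Expression 1 | Expression 2
-------------------------------------------
0 | 0 | 0 | 0 | 0 | 0
0 | 0 | 0 | 1 | 0 | 0
0 | 0 | 1 | 0 | 1 | 1
0 | 0 | 1 | 1 | 1 | 1
0 | 1 | 0 | 0 | 0 | 0
0 | 1 | 0 | 1 | 1 | 1
0 | 1 | 1 | 0 | 1 | 1
0 | 1 | 1 | 1 | 0 | 0
1 | 0 | 0 | 0 | 0 | 0
1 | 0 | 0 | 1 | 0 | 0
1 | 0 | 1 | 0 | 1 | 1
1 | 0 | 1 | 1 | 1 | 1
1 | 1 | 0 | 0 | 0 | 0
1 | 1 | 0 | 1 | 0 | 0
1 | 1 | 1 | 0 | 1 | 1
1 | 1 | 1 | 1 | 1 | 1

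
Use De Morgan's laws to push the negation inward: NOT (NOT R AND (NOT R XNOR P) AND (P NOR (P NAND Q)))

R OR NOT (NOT R XNOR P) OR NOT (P NOR (P NAND Q))
De Morgan's: NOT(AND of terms) = OR of negations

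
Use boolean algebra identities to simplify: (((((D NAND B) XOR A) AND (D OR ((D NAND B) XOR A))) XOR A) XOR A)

By XOR self-cancellation ((E XOR v) XOR v = E) then absorption (E AND (E OR v) = E):
= ((D NAND B) XOR A)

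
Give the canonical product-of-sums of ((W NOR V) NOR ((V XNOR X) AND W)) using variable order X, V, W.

ΠM(0, 1, 4, 7) = (X OR V OR W) AND (X OR V OR NOT W) AND (NOT X OR V OR W) AND (NOT X OR NOT V OR NOT W)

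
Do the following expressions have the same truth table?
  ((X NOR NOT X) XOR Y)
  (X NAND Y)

No. Counterexample: with X=0, Y=0, Expression 1 = 0 but Expression 2 = 1.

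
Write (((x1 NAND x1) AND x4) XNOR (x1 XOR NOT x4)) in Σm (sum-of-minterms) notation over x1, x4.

Σm(2) = (x1 AND NOT x4)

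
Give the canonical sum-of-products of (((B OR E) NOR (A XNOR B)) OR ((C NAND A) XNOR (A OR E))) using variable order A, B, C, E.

Σm(1, 3, 5, 7, 8, 9, 10, 12, 13) = (NOT A AND NOT B AND NOT C AND E) OR (NOT A AND NOT B AND C AND E) OR (NOT A AND B AND NOT C AND E) OR (NOT A AND B AND C AND E) OR (A AND NOT B AND NOT C AND NOT E) OR (A AND NOT B AND NOT C AND E) OR (A AND NOT B AND C AND NOT E) OR (A AND B AND NOT C AND NOT E) OR (A AND B AND NOT C AND E)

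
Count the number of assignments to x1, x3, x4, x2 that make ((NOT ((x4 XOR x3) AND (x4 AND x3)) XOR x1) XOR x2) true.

Satisfying assignments: (0,0,0,0), (0,0,1,0), (0,1,0,0), (0,1,1,0), (1,0,0,1), (1,0,1,1), (1,1,0,1), (1,1,1,1)
Count: 8 out of 16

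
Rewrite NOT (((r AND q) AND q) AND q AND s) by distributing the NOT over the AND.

NOT ((r AND q) AND q) OR NOT q OR NOT s
De Morgan's: NOT(AND of terms) = OR of negations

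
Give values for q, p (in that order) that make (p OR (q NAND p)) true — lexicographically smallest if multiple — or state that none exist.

q=0, p=0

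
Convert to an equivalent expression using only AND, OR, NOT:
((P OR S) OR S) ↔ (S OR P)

(((P OR S) OR S) AND (S OR P)) OR (NOT ((P OR S) OR S) AND NOT (S OR P))
(Biconditional = both true or both false)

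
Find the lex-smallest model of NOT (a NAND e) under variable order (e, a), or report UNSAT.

e=1, a=1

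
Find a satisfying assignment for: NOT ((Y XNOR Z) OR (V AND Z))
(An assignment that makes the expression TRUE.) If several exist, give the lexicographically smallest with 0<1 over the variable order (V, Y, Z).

V=0, Y=0, Z=1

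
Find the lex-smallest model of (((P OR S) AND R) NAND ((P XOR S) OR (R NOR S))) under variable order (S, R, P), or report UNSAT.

S=0, R=0, P=0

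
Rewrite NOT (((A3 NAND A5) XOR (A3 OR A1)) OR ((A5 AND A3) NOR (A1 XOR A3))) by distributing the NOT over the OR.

NOT ((A3 NAND A5) XOR (A3 OR A1)) AND NOT ((A5 AND A3) NOR (A1 XOR A3))
De Morgan's: NOT(OR of terms) = AND of negations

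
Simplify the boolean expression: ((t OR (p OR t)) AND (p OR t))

By absorption (E AND (E OR v) = E):
= (p OR t)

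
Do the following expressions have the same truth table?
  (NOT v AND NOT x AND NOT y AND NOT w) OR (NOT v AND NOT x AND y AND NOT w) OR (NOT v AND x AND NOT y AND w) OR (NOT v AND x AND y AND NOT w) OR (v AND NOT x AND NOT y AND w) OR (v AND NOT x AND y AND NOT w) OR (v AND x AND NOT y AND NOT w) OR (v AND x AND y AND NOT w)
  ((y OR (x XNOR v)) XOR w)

Yes, they are equivalent — the two output columns agree on all 16 assignments:
v | x | y | w | Expression 1 | Expression 2
-------------------------------------------
0 | 0 | 0 | 0 | 1 | 1
0 | 0 | 0 | 1 | 0 | 0
0 | 0 | 1 | 0 | 1 | 1
0 | 0 | 1 | 1 | 0 | 0
0 | 1 | 0 | 0 | 0 | 0
0 | 1 | 0 | 1 | 1 | 1
0 | 1 | 1 | 0 | 1 | 1
0 | 1 | 1 | 1 | 0 | 0
1 | 0 | 0 | 0 | 0 | 0
1 | 0 | 0 | 1 | 1 | 1
1 | 0 | 1 | 0 | 1 | 1
1 | 0 | 1 | 1 | 0 | 0
1 | 1 | 0 | 0 | 1 | 1
1 | 1 | 0 | 1 | 0 | 0
1 | 1 | 1 | 0 | 1 | 1
1 | 1 | 1 | 1 | 0 | 0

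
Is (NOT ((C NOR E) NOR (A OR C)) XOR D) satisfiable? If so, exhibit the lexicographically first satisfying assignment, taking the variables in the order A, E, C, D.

A=0, E=0, C=0, D=0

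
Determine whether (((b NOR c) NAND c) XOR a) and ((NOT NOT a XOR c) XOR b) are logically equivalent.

No. Counterexample: with c=0, a=0, b=0, Expression 1 = 1 but Expression 2 = 0.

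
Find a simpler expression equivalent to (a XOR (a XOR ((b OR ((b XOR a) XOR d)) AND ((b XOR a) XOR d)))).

By XOR self-cancellation ((E XOR v) XOR v = E) then absorption (E AND (E OR v) = E):
= ((b XOR a) XOR d)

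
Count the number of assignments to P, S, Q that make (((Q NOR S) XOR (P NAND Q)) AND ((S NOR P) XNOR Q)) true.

Satisfying assignments: (0,0,1), (0,1,0), (1,1,0)
Count: 3 out of 8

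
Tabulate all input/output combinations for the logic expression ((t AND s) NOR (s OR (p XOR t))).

s | p | t | Output
------------------
0 | 0 | 0 | 1
0 | 0 | 1 | 0
0 | 1 | 0 | 0
0 | 1 | 1 | 1
1 | 0 | 0 | 0
1 | 0 | 1 | 0
1 | 1 | 0 | 0
1 | 1 | 1 | 0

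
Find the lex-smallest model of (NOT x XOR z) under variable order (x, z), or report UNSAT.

x=0, z=0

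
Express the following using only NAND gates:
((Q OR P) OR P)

((((Q NAND Q) NAND (P NAND P)) NAND ((Q NAND Q) NAND (P NAND P))) NAND (P NAND P))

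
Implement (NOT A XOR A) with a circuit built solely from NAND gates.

(((A NAND A) NAND ((A NAND A) NAND A)) NAND (A NAND ((A NAND A) NAND A)))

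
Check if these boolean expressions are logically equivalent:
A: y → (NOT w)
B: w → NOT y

Yes, Contrapositive is always equivalent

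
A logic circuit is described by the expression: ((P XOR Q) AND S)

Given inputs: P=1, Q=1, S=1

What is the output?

Substituting: ((1 XOR 1) AND 1)
= 0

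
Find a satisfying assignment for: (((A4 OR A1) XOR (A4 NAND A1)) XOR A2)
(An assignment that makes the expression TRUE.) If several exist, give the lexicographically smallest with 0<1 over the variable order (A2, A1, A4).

A2=0, A1=0, A4=0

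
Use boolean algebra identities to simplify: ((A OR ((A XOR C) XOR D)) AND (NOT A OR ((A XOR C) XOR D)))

By distribution ((E OR v) AND (E OR NOT v) = E):
= ((A XOR C) XOR D)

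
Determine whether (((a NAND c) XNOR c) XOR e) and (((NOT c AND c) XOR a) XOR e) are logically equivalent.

No. Counterexample: with a=0, c=1, e=0, Expression 1 = 1 but Expression 2 = 0.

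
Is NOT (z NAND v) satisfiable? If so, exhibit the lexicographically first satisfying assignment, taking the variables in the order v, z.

v=1, z=1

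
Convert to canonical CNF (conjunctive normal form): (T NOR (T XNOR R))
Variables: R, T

(R OR T) AND (R OR NOT T) AND (NOT R OR NOT T)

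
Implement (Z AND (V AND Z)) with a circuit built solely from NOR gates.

((Z NOR Z) NOR (((V NOR V) NOR (Z NOR Z)) NOR ((V NOR V) NOR (Z NOR Z))))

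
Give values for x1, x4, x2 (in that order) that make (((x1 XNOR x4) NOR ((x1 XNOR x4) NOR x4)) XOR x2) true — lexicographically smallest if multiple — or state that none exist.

x1=0, x4=0, x2=1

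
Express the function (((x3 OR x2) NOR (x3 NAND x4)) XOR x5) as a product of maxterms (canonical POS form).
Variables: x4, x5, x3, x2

ΠM(0, 1, 2, 3, 8, 9, 10, 11) = (x4 OR x5 OR x3 OR x2) AND (x4 OR x5 OR x3 OR NOT x2) AND (x4 OR x5 OR NOT x3 OR x2) AND (x4 OR x5 OR NOT x3 OR NOT x2) AND (NOT x4 OR x5 OR x3 OR x2) AND (NOT x4 OR x5 OR x3 OR NOT x2) AND (NOT x4 OR x5 OR NOT x3 OR x2) AND (NOT x4 OR x5 OR NOT x3 OR NOT x2)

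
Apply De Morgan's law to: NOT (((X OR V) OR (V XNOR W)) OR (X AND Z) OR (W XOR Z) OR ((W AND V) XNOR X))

NOT ((X OR V) OR (V XNOR W)) AND NOT (X AND Z) AND NOT (W XOR Z) AND NOT ((W AND V) XNOR X)
De Morgan's: NOT(OR of terms) = AND of negations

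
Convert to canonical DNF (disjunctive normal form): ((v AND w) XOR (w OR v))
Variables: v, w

(NOT v AND w) OR (v AND NOT w)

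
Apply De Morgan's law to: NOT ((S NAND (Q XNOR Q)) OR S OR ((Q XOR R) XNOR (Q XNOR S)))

NOT (S NAND (Q XNOR Q)) AND NOT S AND NOT ((Q XOR R) XNOR (Q XNOR S))
De Morgan's: NOT(OR of terms) = AND of negations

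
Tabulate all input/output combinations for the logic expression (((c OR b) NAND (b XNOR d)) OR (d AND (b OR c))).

d | c | b | Output
------------------
0 | 0 | 0 | 1
0 | 0 | 1 | 1
0 | 1 | 0 | 0
0 | 1 | 1 | 1
1 | 0 | 0 | 1
1 | 0 | 1 | 1
1 | 1 | 0 | 1
1 | 1 | 1 | 1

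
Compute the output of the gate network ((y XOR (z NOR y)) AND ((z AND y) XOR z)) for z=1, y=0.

Substituting: ((0 XOR (1 NOR 0)) AND ((1 AND 0) XOR 1))
= 0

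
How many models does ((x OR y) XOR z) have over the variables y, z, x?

Satisfying assignments: (0,0,1), (0,1,0), (1,0,0), (1,0,1)
Count: 4 out of 8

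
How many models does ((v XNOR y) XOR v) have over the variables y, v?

Satisfying assignments: (0,0), (0,1)
Count: 2 out of 4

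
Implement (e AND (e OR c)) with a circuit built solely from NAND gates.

((e NAND ((e NAND e) NAND (c NAND c))) NAND (e NAND ((e NAND e) NAND (c NAND c))))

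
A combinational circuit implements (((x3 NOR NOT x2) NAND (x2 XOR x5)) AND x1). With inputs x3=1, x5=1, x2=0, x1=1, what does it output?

Substituting: (((1 NOR NOT 0) NAND (0 XOR 1)) AND 1)
= 1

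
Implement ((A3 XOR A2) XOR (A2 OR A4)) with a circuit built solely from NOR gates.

((((((((A3 NOR A2) NOR (A3 NOR A2)) NOR ((A3 NOR A2) NOR (A3 NOR A2))) NOR ((((A3 NOR A3) NOR (A2 NOR A2)) NOR ((A3 NOR A3) NOR (A2 NOR A2))) NOR (((A3 NOR A3) NOR (A2 NOR A2)) NOR ((A3 NOR A3) NOR (A2 NOR A2))))) NOR ((A2 NOR A4) NOR (A2 NOR A4))) NOR (((((A3 NOR A2) NOR (A3 NOR A2)) NOR ((A3 NOR A2) NOR (A3 NOR A2))) NOR ((((A3 NOR A3) NOR (A2 NOR A2)) NOR ((A3 NOR A3) NOR (A2 NOR A2))) NOR (((A3 NOR A3) NOR (A2 NOR A2)) NOR ((A3 NOR A3) NOR (A2 NOR A2))))) NOR ((A2 NOR A4) NOR (A2 NOR A4)))) NOR ((((((A3 NOR A2) NOR (A3 NOR A2)) NOR ((A3 NOR A2) NOR (A3 NOR A2))) NOR ((((A3 NOR A3) NOR (A2 NOR A2)) NOR ((A3 NOR A3) NOR (A2 NOR A2))) NOR (((A3 NOR A3) NOR (A2 NOR A2)) NOR ((A3 NOR A3) NOR (A2 NOR A2))))) NOR ((A2 NOR A4) NOR (A2 NOR A4))) NOR (((((A3 NOR A2) NOR (A3 NOR A2)) NOR ((A3 NOR A2) NOR (A3 NOR A2))) NOR ((((A3 NOR A3) NOR (A2 NOR A2)) NOR ((A3 NOR A3) NOR (A2 NOR A2))) NOR (((A3 NOR A3) NOR (A2 NOR A2)) NOR ((A3 NOR A3) NOR (A2 NOR A2))))) NOR ((A2 NOR A4) NOR (A2 NOR A4))))) NOR ((((((((A3 NOR A2) NOR (A3 NOR A2)) NOR ((A3 NOR A2) NOR (A3 NOR A2))) NOR ((((A3 NOR A3) NOR (A2 NOR A2)) NOR ((A3 NOR A3) NOR (A2 NOR A2))) NOR (((A3 NOR A3) NOR (A2 NOR A2)) NOR ((A3 NOR A3) NOR (A2 NOR A2))))) NOR ((((A3 NOR A2) NOR (A3 NOR A2)) NOR ((A3 NOR A2) NOR (A3 NOR A2))) NOR ((((A3 NOR A3) NOR (A2 NOR A2)) NOR ((A3 NOR A3) NOR (A2 NOR A2))) NOR (((A3 NOR A3) NOR (A2 NOR A2)) NOR ((A3 NOR A3) NOR (A2 NOR A2)))))) NOR (((A2 NOR A4) NOR (A2 NOR A4)) NOR ((A2 NOR A4) NOR (A2 NOR A4)))) NOR ((((((A3 NOR A2) NOR (A3 NOR A2)) NOR ((A3 NOR A2) NOR (A3 NOR A2))) NOR ((((A3 NOR A3) NOR (A2 NOR A2)) NOR ((A3 NOR A3) NOR (A2 NOR A2))) NOR (((A3 NOR A3) NOR (A2 NOR A2)) NOR ((A3 NOR A3) NOR (A2 NOR A2))))) NOR ((((A3 NOR A2) NOR (A3 NOR A2)) NOR ((A3 NOR A2) NOR (A3 NOR A2))) NOR ((((A3 NOR A3) NOR (A2 NOR A2)) NOR ((A3 NOR A3) NOR (A2 NOR A2))) NOR (((A3 NOR A3) NOR (A2 NOR A2)) NOR ((A3 NOR A3) NOR (A2 NOR A2)))))) NOR (((A2 NOR A4) NOR (A2 NOR A4)) NOR ((A2 NOR A4) NOR (A2 NOR A4))))) NOR (((((((A3 NOR A2) NOR (A3 NOR A2)) NOR ((A3 NOR A2) NOR (A3 NOR A2))) NOR ((((A3 NOR A3) NOR (A2 NOR A2)) NOR ((A3 NOR A3) NOR (A2 NOR A2))) NOR (((A3 NOR A3) NOR (A2 NOR A2)) NOR ((A3 NOR A3) NOR (A2 NOR A2))))) NOR ((((A3 NOR A2) NOR (A3 NOR A2)) NOR ((A3 NOR A2) NOR (A3 NOR A2))) NOR ((((A3 NOR A3) NOR (A2 NOR A2)) NOR ((A3 NOR A3) NOR (A2 NOR A2))) NOR (((A3 NOR A3) NOR (A2 NOR A2)) NOR ((A3 NOR A3) NOR (A2 NOR A2)))))) NOR (((A2 NOR A4) NOR (A2 NOR A4)) NOR ((A2 NOR A4) NOR (A2 NOR A4)))) NOR ((((((A3 NOR A2) NOR (A3 NOR A2)) NOR ((A3 NOR A2) NOR (A3 NOR A2))) NOR ((((A3 NOR A3) NOR (A2 NOR A2)) NOR ((A3 NOR A3) NOR (A2 NOR A2))) NOR (((A3 NOR A3) NOR (A2 NOR A2)) NOR ((A3 NOR A3) NOR (A2 NOR A2))))) NOR ((((A3 NOR A2) NOR (A3 NOR A2)) NOR ((A3 NOR A2) NOR (A3 NOR A2))) NOR ((((A3 NOR A3) NOR (A2 NOR A2)) NOR ((A3 NOR A3) NOR (A2 NOR A2))) NOR (((A3 NOR A3) NOR (A2 NOR A2)) NOR ((A3 NOR A3) NOR (A2 NOR A2)))))) NOR (((A2 NOR A4) NOR (A2 NOR A4)) NOR ((A2 NOR A4) NOR (A2 NOR A4)))))))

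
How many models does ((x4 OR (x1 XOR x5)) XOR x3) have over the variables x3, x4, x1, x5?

Satisfying assignments: (0,0,0,1), (0,0,1,0), (0,1,0,0), (0,1,0,1), (0,1,1,0), (0,1,1,1), (1,0,0,0), (1,0,1,1)
Count: 8 out of 16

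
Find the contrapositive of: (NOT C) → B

Contrapositive: NOT B → C
Note: A statement and its contrapositive are logically equivalent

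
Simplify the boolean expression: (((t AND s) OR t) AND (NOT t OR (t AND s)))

By distribution ((E OR v) AND (E OR NOT v) = E):
= (t AND s)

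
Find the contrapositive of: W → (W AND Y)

Contrapositive: NOT (W AND Y) → NOT W
Note: A statement and its contrapositive are logically equivalent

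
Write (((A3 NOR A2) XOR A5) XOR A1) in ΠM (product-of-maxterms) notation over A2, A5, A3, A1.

ΠM(1, 2, 4, 7, 8, 10, 13, 15) = (A2 OR A5 OR A3 OR NOT A1) AND (A2 OR A5 OR NOT A3 OR A1) AND (A2 OR NOT A5 OR A3 OR A1) AND (A2 OR NOT A5 OR NOT A3 OR NOT A1) AND (NOT A2 OR A5 OR A3 OR A1) AND (NOT A2 OR A5 OR NOT A3 OR A1) AND (NOT A2 OR NOT A5 OR A3 OR NOT A1) AND (NOT A2 OR NOT A5 OR NOT A3 OR NOT A1)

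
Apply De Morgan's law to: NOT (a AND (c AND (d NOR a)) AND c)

NOT a OR NOT (c AND (d NOR a)) OR NOT c
De Morgan's: NOT(AND of terms) = OR of negations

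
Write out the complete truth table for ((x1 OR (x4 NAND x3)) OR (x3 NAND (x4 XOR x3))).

x1 | x4 | x3 | Output
---------------------
0 | 0 | 0 | 1
0 | 0 | 1 | 1
0 | 1 | 0 | 1
0 | 1 | 1 | 1
1 | 0 | 0 | 1
1 | 0 | 1 | 1
1 | 1 | 0 | 1
1 | 1 | 1 | 1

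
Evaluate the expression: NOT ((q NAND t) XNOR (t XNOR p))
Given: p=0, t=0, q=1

Substituting: NOT ((1 NAND 0) XNOR (0 XNOR 0))
= 0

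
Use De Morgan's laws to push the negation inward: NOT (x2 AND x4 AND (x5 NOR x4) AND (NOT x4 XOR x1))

NOT x2 OR NOT x4 OR NOT (x5 NOR x4) OR NOT (NOT x4 XOR x1)
De Morgan's: NOT(AND of terms) = OR of negations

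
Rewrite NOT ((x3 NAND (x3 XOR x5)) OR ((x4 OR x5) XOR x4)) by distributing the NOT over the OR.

NOT (x3 NAND (x3 XOR x5)) AND NOT ((x4 OR x5) XOR x4)
De Morgan's: NOT(OR of terms) = AND of negations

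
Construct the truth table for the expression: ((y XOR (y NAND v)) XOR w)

w | y | v | Output
------------------
0 | 0 | 0 | 1
0 | 0 | 1 | 1
0 | 1 | 0 | 0
0 | 1 | 1 | 1
1 | 0 | 0 | 0
1 | 0 | 1 | 0
1 | 1 | 0 | 1
1 | 1 | 1 | 0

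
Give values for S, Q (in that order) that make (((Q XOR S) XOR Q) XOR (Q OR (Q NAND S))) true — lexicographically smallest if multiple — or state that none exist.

S=0, Q=0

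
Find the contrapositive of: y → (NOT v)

Contrapositive: v → NOT y
Note: A statement and its contrapositive are logically equivalent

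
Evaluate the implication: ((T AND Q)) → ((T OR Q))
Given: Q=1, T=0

Antecedent ((T AND Q)) = 0; consequent ((T OR Q)) = 1.
0 → 1 = 1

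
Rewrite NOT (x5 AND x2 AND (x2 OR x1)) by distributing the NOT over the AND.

NOT x5 OR NOT x2 OR NOT (x2 OR x1)
De Morgan's: NOT(AND of terms) = OR of negations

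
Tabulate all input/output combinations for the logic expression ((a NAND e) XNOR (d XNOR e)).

e | a | d | Output
------------------
0 | 0 | 0 | 1
0 | 0 | 1 | 0
0 | 1 | 0 | 1
0 | 1 | 1 | 0
1 | 0 | 0 | 0
1 | 0 | 1 | 1
1 | 1 | 0 | 1
1 | 1 | 1 | 0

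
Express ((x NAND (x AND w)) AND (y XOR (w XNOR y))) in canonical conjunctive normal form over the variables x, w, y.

(x OR NOT w OR y) AND (x OR NOT w OR NOT y) AND (NOT x OR NOT w OR y) AND (NOT x OR NOT w OR NOT y)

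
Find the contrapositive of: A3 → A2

Contrapositive: NOT A2 → NOT A3
Note: A statement and its contrapositive are logically equivalent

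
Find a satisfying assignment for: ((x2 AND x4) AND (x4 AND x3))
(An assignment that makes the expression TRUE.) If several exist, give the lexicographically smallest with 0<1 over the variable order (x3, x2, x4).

x3=1, x2=1, x4=1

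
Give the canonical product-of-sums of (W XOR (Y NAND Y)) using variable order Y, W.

ΠM(1, 2) = (Y OR NOT W) AND (NOT Y OR W)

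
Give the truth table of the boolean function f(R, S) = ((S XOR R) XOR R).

R | S | Output
--------------
0 | 0 | 0
0 | 1 | 1
1 | 0 | 0
1 | 1 | 1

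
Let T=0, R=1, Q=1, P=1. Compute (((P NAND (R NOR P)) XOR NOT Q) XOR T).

Substituting: (((1 NAND (1 NOR 1)) XOR NOT 1) XOR 0)
= 1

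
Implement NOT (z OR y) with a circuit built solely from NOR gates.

(((z NOR y) NOR (z NOR y)) NOR ((z NOR y) NOR (z NOR y)))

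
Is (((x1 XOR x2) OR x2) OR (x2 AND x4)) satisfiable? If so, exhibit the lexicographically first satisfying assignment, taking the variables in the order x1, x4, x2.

x1=0, x4=0, x2=1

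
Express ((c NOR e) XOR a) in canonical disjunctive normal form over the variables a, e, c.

(NOT a AND NOT e AND NOT c) OR (a AND NOT e AND c) OR (a AND e AND NOT c) OR (a AND e AND c)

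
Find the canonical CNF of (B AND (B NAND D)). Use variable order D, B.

(D OR B) AND (NOT D OR B) AND (NOT D OR NOT B)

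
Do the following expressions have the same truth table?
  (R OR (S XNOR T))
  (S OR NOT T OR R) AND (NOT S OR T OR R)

Yes, they are equivalent — the two output columns agree on all 8 assignments:
S | T | R | Expression 1 | Expression 2
---------------------------------------
0 | 0 | 0 | 1 | 1
0 | 0 | 1 | 1 | 1
0 | 1 | 0 | 0 | 0
0 | 1 | 1 | 1 | 1
1 | 0 | 0 | 0 | 0
1 | 0 | 1 | 1 | 1
1 | 1 | 0 | 1 | 1
1 | 1 | 1 | 1 | 1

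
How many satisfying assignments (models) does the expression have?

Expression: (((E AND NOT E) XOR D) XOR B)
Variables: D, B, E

Satisfying assignments: (0,1,0), (0,1,1), (1,0,0), (1,0,1)
Count: 4 out of 8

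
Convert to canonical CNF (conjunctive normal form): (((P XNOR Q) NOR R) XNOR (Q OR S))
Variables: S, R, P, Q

(S OR R OR NOT P OR Q) AND (S OR R OR NOT P OR NOT Q) AND (S OR NOT R OR P OR NOT Q) AND (S OR NOT R OR NOT P OR NOT Q) AND (NOT S OR R OR P OR Q) AND (NOT S OR R OR NOT P OR NOT Q) AND (NOT S OR NOT R OR P OR Q) AND (NOT S OR NOT R OR P OR NOT Q) AND (NOT S OR NOT R OR NOT P OR Q) AND (NOT S OR NOT R OR NOT P OR NOT Q)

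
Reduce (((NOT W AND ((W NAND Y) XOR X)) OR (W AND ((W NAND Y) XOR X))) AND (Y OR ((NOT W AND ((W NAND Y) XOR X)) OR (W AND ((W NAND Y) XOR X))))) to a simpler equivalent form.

By absorption (E AND (E OR v) = E) then distribution ((E AND v) OR (E AND NOT v) = E):
= ((W NAND Y) XOR X)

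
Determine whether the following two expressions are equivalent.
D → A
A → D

No, Converse is not equivalent to original (counterexample: A=0, D=1)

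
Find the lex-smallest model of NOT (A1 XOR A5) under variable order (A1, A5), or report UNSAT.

A1=0, A5=0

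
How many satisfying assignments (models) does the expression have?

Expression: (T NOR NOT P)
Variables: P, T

Satisfying assignments: (1,0)
Count: 1 out of 4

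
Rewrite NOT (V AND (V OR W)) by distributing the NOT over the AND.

NOT V OR NOT (V OR W)
De Morgan's: NOT(AND of terms) = OR of negations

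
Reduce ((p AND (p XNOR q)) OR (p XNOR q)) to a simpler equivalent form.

By absorption (E OR (E AND v) = E):
= (p XNOR q)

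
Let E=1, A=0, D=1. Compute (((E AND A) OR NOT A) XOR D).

Substituting: (((1 AND 0) OR NOT 0) XOR 1)
= 0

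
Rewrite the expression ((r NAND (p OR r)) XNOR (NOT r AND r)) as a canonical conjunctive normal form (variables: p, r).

(p OR r) AND (NOT p OR r)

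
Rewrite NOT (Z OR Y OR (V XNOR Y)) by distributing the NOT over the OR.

NOT Z AND NOT Y AND NOT (V XNOR Y)
De Morgan's: NOT(OR of terms) = AND of negations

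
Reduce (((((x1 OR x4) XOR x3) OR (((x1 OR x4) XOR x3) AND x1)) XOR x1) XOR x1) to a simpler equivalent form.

By XOR self-cancellation ((E XOR v) XOR v = E) then absorption (E OR (E AND v) = E):
= ((x1 OR x4) XOR x3)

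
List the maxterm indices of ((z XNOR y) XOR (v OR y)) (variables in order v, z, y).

ΠM(2, 3, 4, 7) = (v OR NOT z OR y) AND (v OR NOT z OR NOT y) AND (NOT v OR z OR y) AND (NOT v OR NOT z OR NOT y)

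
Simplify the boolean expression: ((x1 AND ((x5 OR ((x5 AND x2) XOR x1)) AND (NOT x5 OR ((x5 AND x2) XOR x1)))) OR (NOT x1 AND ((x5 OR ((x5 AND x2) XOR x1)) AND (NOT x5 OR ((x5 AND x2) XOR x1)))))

By distribution ((E AND v) OR (E AND NOT v) = E) then distribution ((E OR v) AND (E OR NOT v) = E):
= ((x5 AND x2) XOR x1)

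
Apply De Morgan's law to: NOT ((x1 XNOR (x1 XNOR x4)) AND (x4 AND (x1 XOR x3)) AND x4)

NOT (x1 XNOR (x1 XNOR x4)) OR NOT (x4 AND (x1 XOR x3)) OR NOT x4
De Morgan's: NOT(AND of terms) = OR of negations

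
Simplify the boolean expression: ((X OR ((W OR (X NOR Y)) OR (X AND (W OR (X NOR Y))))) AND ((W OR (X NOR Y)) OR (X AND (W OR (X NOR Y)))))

By absorption (E AND (E OR v) = E) then absorption (E OR (E AND v) = E):
= (W OR (X NOR Y))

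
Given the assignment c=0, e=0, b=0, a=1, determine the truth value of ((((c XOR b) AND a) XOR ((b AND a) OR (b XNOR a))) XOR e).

Substituting: ((((0 XOR 0) AND 1) XOR ((0 AND 1) OR (0 XNOR 1))) XOR 0)
= 0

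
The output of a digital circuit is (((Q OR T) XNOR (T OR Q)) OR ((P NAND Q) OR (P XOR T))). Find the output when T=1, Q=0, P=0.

Substituting: (((0 OR 1) XNOR (1 OR 0)) OR ((0 NAND 0) OR (0 XOR 1)))
= 1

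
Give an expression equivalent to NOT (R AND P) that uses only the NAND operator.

(((R NAND P) NAND (R NAND P)) NAND ((R NAND P) NAND (R NAND P)))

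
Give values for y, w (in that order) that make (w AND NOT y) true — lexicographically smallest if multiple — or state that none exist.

y=0, w=1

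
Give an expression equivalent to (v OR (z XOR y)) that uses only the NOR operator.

((v NOR ((((z NOR y) NOR (z NOR y)) NOR ((z NOR y) NOR (z NOR y))) NOR ((((z NOR z) NOR (y NOR y)) NOR ((z NOR z) NOR (y NOR y))) NOR (((z NOR z) NOR (y NOR y)) NOR ((z NOR z) NOR (y NOR y)))))) NOR (v NOR ((((z NOR y) NOR (z NOR y)) NOR ((z NOR y) NOR (z NOR y))) NOR ((((z NOR z) NOR (y NOR y)) NOR ((z NOR z) NOR (y NOR y))) NOR (((z NOR z) NOR (y NOR y)) NOR ((z NOR z) NOR (y NOR y)))))))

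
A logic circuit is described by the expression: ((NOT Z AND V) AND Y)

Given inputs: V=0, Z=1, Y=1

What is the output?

Substituting: ((NOT 1 AND 0) AND 1)
= 0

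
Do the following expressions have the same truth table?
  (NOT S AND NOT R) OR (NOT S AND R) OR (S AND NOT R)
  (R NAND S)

Yes, they are equivalent — the two output columns agree on all 4 assignments:
S | R | Expression 1 | Expression 2
-----------------------------------
0 | 0 | 1 | 1
0 | 1 | 1 | 1
1 | 0 | 1 | 1
1 | 1 | 0 | 0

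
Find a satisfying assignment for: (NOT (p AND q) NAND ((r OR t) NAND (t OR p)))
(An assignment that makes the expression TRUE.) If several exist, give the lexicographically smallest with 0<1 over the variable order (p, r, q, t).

p=0, r=0, q=0, t=1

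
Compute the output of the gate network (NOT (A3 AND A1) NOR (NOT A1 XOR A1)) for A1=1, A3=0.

Substituting: (NOT (0 AND 1) NOR (NOT 1 XOR 1))
= 0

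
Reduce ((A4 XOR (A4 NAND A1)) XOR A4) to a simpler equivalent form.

By XOR self-cancellation ((E XOR v) XOR v = E):
= (A4 NAND A1)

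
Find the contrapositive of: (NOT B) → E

Contrapositive: NOT E → B
Note: A statement and its contrapositive are logically equivalent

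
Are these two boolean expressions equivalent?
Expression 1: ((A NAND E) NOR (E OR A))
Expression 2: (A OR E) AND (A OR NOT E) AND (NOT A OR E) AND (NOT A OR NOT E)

Yes, they are equivalent — the two output columns agree on all 4 assignments:
A | E | Expression 1 | Expression 2
-----------------------------------
0 | 0 | 0 | 0
0 | 1 | 0 | 0
1 | 0 | 0 | 0
1 | 1 | 0 | 0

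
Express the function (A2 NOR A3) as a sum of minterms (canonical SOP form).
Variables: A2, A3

Σm(0) = (NOT A2 AND NOT A3)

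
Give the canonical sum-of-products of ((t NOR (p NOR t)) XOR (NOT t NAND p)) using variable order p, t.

Σm(0, 1, 2, 3) = (NOT p AND NOT t) OR (NOT p AND t) OR (p AND NOT t) OR (p AND t)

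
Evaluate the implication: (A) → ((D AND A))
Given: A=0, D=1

Antecedent (A) = 0; consequent ((D AND A)) = 0.
0 → 0 = 1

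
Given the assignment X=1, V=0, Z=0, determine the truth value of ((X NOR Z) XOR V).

Substituting: ((1 NOR 0) XOR 0)
= 0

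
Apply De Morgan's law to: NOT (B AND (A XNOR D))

NOT B OR NOT (A XNOR D)
De Morgan's: NOT(AND of terms) = OR of negations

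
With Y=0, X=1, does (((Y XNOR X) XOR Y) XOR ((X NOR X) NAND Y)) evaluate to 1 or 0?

Substituting: (((0 XNOR 1) XOR 0) XOR ((1 NOR 1) NAND 0))
= 1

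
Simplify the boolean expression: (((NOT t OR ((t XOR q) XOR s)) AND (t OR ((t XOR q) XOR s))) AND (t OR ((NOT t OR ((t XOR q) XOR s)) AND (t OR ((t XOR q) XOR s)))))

By absorption (E AND (E OR v) = E) then distribution ((E OR v) AND (E OR NOT v) = E):
= ((t XOR q) XOR s)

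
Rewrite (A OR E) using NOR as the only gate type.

((A NOR E) NOR (A NOR E))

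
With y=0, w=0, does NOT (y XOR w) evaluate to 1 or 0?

Substituting: NOT (0 XOR 0)
= 1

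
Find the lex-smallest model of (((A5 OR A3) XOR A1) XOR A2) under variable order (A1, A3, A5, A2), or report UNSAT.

A1=0, A3=0, A5=0, A2=1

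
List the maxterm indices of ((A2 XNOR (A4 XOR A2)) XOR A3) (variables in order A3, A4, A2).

ΠM(2, 3, 4, 5) = (A3 OR NOT A4 OR A2) AND (A3 OR NOT A4 OR NOT A2) AND (NOT A3 OR A4 OR A2) AND (NOT A3 OR A4 OR NOT A2)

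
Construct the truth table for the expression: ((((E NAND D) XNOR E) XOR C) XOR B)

C | D | B | E | Output
----------------------
0 | 0 | 0 | 0 | 0
0 | 0 | 0 | 1 | 1
0 | 0 | 1 | 0 | 1
0 | 0 | 1 | 1 | 0
0 | 1 | 0 | 0 | 0
0 | 1 | 0 | 1 | 0
0 | 1 | 1 | 0 | 1
0 | 1 | 1 | 1 | 1
1 | 0 | 0 | 0 | 1
1 | 0 | 0 | 1 | 0
1 | 0 | 1 | 0 | 0
1 | 0 | 1 | 1 | 1
1 | 1 | 0 | 0 | 1
1 | 1 | 0 | 1 | 1
1 | 1 | 1 | 0 | 0
1 | 1 | 1 | 1 | 0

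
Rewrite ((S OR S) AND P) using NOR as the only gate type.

((((S NOR S) NOR (S NOR S)) NOR ((S NOR S) NOR (S NOR S))) NOR (P NOR P))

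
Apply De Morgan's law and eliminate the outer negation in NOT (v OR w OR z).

NOT v AND NOT w AND NOT z
De Morgan's: NOT(OR of terms) = AND of negations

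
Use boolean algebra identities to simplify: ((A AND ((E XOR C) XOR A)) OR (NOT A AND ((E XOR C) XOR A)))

By distribution ((E AND v) OR (E AND NOT v) = E):
= ((E XOR C) XOR A)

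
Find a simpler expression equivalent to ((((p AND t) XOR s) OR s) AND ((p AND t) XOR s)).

By absorption (E AND (E OR v) = E):
= ((p AND t) XOR s)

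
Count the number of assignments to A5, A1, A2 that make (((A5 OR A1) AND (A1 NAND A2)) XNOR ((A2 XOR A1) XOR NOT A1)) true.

Satisfying assignments: (0,0,1), (0,1,0), (0,1,1), (1,0,0), (1,1,0), (1,1,1)
Count: 6 out of 8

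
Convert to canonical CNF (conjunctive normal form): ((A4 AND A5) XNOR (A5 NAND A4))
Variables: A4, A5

(A4 OR A5) AND (A4 OR NOT A5) AND (NOT A4 OR A5) AND (NOT A4 OR NOT A5)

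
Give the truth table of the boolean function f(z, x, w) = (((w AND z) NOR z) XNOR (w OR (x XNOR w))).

z | x | w | Output
------------------
0 | 0 | 0 | 1
0 | 0 | 1 | 1
0 | 1 | 0 | 0
0 | 1 | 1 | 1
1 | 0 | 0 | 0
1 | 0 | 1 | 0
1 | 1 | 0 | 1
1 | 1 | 1 | 0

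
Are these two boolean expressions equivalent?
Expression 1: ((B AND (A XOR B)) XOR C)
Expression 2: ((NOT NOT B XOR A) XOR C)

No. Counterexample: with B=0, A=1, C=0, Expression 1 = 0 but Expression 2 = 1.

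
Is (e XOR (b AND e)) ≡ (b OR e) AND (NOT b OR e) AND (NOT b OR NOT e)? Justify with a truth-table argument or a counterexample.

Yes, they are equivalent — the two output columns agree on all 4 assignments:
b | e | Expression 1 | Expression 2
-----------------------------------
0 | 0 | 0 | 0
0 | 1 | 1 | 1
1 | 0 | 0 | 0
1 | 1 | 0 | 0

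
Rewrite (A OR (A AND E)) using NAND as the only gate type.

((A NAND A) NAND (((A NAND E) NAND (A NAND E)) NAND ((A NAND E) NAND (A NAND E))))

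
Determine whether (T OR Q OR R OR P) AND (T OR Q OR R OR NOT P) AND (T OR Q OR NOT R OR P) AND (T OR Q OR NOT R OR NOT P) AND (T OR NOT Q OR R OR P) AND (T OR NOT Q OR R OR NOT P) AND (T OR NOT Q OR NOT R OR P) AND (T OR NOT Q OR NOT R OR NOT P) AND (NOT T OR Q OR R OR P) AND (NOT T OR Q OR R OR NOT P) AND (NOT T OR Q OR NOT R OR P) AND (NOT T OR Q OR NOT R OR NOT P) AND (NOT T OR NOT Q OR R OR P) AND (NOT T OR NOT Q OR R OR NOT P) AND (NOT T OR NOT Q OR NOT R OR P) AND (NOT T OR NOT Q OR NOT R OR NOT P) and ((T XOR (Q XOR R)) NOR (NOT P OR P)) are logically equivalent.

Yes, they are equivalent — the two output columns agree on all 16 assignments:
T | Q | R | P | Expression 1 | Expression 2
-------------------------------------------
0 | 0 | 0 | 0 | 0 | 0
0 | 0 | 0 | 1 | 0 | 0
0 | 0 | 1 | 0 | 0 | 0
0 | 0 | 1 | 1 | 0 | 0
0 | 1 | 0 | 0 | 0 | 0
0 | 1 | 0 | 1 | 0 | 0
0 | 1 | 1 | 0 | 0 | 0
0 | 1 | 1 | 1 | 0 | 0
1 | 0 | 0 | 0 | 0 | 0
1 | 0 | 0 | 1 | 0 | 0
1 | 0 | 1 | 0 | 0 | 0
1 | 0 | 1 | 1 | 0 | 0
1 | 1 | 0 | 0 | 0 | 0
1 | 1 | 0 | 1 | 0 | 0
1 | 1 | 1 | 0 | 0 | 0
1 | 1 | 1 | 1 | 0 | 0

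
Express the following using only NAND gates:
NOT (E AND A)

(((E NAND A) NAND (E NAND A)) NAND ((E NAND A) NAND (E NAND A)))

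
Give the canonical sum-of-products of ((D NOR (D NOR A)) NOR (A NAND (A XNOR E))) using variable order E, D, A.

Σm(7) = (E AND D AND A)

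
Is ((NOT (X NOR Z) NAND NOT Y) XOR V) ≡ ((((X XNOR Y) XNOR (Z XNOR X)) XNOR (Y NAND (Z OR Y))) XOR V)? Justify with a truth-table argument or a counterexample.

No. Counterexample: with Y=0, Z=0, X=1, V=0, Expression 1 = 0 but Expression 2 = 1.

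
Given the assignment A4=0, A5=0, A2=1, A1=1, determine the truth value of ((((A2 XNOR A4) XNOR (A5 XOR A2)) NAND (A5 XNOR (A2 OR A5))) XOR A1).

Substituting: ((((1 XNOR 0) XNOR (0 XOR 1)) NAND (0 XNOR (1 OR 0))) XOR 1)
= 0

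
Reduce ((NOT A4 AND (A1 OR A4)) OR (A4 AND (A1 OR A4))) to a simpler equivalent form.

By distribution ((E AND v) OR (E AND NOT v) = E):
= (A1 OR A4)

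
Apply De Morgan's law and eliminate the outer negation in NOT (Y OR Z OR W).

NOT Y AND NOT Z AND NOT W
De Morgan's: NOT(OR of terms) = AND of negations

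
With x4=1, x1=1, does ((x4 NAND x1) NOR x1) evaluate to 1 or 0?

Substituting: ((1 NAND 1) NOR 1)
= 0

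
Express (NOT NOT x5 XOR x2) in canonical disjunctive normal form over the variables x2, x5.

(NOT x2 AND x5) OR (x2 AND NOT x5)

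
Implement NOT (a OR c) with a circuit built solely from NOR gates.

(((a NOR c) NOR (a NOR c)) NOR ((a NOR c) NOR (a NOR c)))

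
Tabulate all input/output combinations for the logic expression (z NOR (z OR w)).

w | z | Output
--------------
0 | 0 | 1
0 | 1 | 0
1 | 0 | 0
1 | 1 | 0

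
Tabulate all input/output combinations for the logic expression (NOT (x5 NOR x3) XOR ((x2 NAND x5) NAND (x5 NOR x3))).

x3 | x5 | x2 | Output
---------------------
0 | 0 | 0 | 0
0 | 0 | 1 | 0
0 | 1 | 0 | 0
0 | 1 | 1 | 0
1 | 0 | 0 | 0
1 | 0 | 1 | 0
1 | 1 | 0 | 0
1 | 1 | 1 | 0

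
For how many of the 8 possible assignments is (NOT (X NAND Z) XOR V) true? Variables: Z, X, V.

Satisfying assignments: (0,0,1), (0,1,1), (1,0,1), (1,1,0)
Count: 4 out of 8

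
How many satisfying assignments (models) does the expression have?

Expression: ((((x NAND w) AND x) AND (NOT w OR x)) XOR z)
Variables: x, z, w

Satisfying assignments: (0,1,0), (0,1,1), (1,0,0), (1,1,1)
Count: 4 out of 8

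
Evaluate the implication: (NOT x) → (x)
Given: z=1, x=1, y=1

Antecedent (NOT x) = 0; consequent (x) = 1.
0 → 1 = 1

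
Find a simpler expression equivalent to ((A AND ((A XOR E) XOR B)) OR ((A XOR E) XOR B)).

By absorption (E OR (E AND v) = E):
= ((A XOR E) XOR B)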